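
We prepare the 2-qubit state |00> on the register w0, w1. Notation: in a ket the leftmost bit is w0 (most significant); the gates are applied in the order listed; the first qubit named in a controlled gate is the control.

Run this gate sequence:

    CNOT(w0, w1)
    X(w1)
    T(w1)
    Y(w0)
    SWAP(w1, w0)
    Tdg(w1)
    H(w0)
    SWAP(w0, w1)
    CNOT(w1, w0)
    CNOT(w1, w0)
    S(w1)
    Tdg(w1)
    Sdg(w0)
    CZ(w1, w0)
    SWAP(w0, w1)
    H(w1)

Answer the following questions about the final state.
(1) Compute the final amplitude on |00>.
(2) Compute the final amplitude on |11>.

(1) The final state's coefficient on |00> equals 1/2. Key observation: gates 9-10 undo each other exactly, leaving only the rest of the circuit to track.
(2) The final state's coefficient on |11> equals -exp(I*pi/4)/2.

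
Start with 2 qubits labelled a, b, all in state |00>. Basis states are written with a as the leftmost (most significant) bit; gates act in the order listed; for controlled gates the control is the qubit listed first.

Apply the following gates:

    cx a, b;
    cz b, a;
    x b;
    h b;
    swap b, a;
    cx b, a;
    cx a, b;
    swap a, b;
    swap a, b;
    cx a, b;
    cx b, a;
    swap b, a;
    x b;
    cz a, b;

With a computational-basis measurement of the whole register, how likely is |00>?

Outcome |00> occurs with probability 1/2. Key observation: gates 5-12 undo each other exactly, leaving only the rest of the circuit to track.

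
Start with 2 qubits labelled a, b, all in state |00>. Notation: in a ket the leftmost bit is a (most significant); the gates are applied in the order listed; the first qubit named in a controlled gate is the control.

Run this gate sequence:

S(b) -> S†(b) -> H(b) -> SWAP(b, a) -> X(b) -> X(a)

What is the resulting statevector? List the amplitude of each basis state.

The final amplitudes are 0 on |00>, sqrt(2)/2 on |01>, 0 on |10>, sqrt(2)/2 on |11>.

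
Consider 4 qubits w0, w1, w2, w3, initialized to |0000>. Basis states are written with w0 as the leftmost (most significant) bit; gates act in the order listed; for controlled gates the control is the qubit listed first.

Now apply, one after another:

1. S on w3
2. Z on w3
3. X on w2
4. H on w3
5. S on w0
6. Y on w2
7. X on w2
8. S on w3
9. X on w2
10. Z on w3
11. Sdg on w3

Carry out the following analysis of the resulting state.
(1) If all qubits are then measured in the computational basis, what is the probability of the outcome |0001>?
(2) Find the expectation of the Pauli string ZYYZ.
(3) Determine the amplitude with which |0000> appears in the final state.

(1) A full measurement returns |0001> with probability 1/2.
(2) In the final state, ZYYZ has expectation 0.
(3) |0000> carries amplitude -sqrt(2)*I/2 in the final state.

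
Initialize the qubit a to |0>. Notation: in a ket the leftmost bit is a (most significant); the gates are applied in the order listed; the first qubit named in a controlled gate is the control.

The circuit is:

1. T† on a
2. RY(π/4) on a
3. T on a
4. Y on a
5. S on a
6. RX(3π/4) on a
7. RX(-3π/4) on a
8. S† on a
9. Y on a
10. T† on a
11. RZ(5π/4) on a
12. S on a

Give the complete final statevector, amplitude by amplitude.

After the circuit, the state carries amplitude -sqrt(sqrt(2) + 2)*exp(3*I*pi/8)/2 on |0>, -sqrt(2 - sqrt(2))*exp(I*pi/8)/2 on |1>. Key observation: gates 3-10 undo each other exactly, leaving only the rest of the circuit to track.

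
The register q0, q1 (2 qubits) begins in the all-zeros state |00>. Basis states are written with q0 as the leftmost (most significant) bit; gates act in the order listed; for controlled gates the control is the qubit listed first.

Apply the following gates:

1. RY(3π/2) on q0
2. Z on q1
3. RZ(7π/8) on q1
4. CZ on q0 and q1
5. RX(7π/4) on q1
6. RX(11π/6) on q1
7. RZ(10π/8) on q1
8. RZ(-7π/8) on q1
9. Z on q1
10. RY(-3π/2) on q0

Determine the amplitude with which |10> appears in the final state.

The final state's coefficient on |10> equals 0.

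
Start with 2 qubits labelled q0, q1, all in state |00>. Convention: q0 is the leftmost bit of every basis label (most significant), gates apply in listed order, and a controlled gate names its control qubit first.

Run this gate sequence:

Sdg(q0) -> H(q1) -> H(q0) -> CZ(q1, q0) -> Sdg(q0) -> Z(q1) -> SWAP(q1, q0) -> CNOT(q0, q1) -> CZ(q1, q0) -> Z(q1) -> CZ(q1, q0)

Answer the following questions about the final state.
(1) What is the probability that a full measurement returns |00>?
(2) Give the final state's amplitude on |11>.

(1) Outcome |00> occurs with probability 1/4.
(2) The amplitude on |11> is 1/2.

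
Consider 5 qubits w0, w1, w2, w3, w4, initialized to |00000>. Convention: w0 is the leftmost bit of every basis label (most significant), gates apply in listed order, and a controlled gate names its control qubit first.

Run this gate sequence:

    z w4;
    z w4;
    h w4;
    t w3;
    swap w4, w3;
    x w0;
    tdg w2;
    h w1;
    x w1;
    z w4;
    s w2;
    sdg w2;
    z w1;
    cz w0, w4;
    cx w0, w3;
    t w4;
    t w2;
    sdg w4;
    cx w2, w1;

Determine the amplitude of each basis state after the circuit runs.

The final amplitudes are 1/2 on |10000>, 1/2 on |10010>, -1/2 on |11000>, -1/2 on |11010>, and 0 on every other basis state. Key observation: gates 11-12 undo each other exactly, leaving only the rest of the circuit to track.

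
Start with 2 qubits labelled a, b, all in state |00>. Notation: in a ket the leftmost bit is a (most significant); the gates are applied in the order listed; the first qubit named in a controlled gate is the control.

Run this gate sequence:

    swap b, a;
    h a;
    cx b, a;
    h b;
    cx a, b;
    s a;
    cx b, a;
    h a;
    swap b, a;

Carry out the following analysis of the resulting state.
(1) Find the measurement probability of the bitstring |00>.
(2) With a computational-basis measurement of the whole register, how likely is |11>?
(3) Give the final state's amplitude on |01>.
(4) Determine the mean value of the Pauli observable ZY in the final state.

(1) A full measurement returns |00> with probability 1/4.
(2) Outcome |11> occurs with probability 1/4.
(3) The final state's coefficient on |01> equals sqrt(2)*(1 - I)/4.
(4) The expectation value of ZY is -1.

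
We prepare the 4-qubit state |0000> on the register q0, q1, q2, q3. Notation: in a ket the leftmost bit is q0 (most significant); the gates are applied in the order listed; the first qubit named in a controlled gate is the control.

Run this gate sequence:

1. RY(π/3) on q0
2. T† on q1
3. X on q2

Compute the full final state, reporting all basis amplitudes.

After the circuit, the state carries amplitude sqrt(3)/2 on |0010>, 1/2 on |1010>, and 0 on every other basis state.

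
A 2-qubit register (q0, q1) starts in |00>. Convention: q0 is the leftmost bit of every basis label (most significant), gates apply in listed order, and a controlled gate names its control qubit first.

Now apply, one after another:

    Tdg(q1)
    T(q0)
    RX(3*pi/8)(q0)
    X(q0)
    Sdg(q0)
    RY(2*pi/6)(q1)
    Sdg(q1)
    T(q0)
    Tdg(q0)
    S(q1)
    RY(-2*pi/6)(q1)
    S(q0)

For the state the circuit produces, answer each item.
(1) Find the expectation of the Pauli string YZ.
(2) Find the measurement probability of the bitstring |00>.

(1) In the final state, YZ has expectation sqrt(sqrt(2) + 2)/2. Key observation: steps 5-12 multiply out to the identity, so the circuit reduces to the remaining gates.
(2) Outcome |00> occurs with probability sin(3*pi/16)**2.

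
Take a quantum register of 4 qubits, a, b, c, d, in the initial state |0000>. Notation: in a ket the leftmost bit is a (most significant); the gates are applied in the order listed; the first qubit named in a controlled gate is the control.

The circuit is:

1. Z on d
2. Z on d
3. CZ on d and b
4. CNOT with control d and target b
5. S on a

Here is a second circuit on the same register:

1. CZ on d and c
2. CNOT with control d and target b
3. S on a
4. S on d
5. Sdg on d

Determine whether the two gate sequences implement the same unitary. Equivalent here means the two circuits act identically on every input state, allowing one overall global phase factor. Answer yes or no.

No: there is an input state on which the two circuits produce genuinely different outputs (not merely differing by a phase).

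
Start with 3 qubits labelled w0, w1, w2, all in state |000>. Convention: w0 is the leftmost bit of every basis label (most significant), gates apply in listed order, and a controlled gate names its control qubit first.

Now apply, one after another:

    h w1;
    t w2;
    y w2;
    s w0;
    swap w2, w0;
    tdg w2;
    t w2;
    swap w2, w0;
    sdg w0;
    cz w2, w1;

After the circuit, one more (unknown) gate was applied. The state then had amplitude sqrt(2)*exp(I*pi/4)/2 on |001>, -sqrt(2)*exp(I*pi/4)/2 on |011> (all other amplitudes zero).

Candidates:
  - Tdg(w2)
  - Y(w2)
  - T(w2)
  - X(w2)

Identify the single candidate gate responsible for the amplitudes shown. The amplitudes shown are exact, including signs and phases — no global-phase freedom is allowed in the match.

It was Tdg(w2) that produced the state shown. Key observation: the block from step 4 through step 9 cancels to the identity and can be dropped.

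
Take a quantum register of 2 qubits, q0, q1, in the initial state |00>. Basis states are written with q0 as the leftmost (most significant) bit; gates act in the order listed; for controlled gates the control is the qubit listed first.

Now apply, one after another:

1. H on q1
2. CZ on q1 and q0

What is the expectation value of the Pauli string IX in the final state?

In the final state, IX has expectation 1.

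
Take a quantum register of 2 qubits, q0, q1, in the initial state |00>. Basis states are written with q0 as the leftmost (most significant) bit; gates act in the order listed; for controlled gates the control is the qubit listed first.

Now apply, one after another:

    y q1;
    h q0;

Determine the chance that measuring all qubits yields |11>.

A full measurement returns |11> with probability 1/2.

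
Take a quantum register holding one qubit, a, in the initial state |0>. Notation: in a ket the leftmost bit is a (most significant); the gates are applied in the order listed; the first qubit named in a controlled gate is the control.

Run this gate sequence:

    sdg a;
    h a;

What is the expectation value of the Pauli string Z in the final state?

In the final state, Z has expectation 0.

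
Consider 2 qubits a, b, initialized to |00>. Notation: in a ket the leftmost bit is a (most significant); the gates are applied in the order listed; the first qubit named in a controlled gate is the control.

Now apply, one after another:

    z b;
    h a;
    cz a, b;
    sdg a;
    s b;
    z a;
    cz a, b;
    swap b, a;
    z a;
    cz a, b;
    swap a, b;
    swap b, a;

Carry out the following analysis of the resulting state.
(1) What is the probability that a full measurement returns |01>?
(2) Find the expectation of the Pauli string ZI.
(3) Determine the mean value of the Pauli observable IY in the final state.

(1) A full measurement returns |01> with probability 1/2.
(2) The observable ZI averages to 1.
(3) The observable IY averages to 1.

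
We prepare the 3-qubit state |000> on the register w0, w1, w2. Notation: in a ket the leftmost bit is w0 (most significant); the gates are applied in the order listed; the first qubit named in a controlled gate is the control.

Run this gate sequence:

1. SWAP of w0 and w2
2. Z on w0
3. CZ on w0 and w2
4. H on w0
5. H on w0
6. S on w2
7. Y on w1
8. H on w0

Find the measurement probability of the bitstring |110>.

A full measurement returns |110> with probability 1/2.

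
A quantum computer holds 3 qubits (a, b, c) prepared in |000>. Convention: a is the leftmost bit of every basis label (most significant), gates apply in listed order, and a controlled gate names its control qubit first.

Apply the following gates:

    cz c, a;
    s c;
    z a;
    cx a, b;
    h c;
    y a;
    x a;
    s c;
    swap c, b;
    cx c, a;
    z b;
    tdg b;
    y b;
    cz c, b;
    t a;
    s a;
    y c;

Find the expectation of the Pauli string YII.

In the final state, YII has expectation 0.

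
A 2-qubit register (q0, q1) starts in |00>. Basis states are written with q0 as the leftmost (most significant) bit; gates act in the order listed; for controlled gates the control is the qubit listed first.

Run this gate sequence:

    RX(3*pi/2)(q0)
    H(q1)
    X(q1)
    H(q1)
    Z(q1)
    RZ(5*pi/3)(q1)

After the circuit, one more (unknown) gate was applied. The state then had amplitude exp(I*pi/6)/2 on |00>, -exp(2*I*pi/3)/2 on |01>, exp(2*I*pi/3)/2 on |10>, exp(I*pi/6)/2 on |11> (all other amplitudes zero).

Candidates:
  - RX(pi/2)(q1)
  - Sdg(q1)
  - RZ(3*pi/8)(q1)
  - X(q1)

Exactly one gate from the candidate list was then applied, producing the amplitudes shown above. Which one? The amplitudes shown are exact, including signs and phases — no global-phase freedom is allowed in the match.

The unique candidate consistent with the amplitudes is RX(pi/2)(q1).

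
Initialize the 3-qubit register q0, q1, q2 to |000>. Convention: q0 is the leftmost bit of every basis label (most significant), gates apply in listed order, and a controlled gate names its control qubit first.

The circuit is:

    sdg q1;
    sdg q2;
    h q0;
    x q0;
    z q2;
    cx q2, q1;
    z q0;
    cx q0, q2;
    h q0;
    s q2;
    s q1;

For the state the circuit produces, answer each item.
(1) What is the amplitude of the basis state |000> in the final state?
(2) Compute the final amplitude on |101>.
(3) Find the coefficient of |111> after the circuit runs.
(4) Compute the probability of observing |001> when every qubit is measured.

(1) The amplitude on |000> is 1/2.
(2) The final state's coefficient on |101> equals I/2.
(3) The final state's coefficient on |111> equals 0.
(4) A full measurement returns |001> with probability 1/4.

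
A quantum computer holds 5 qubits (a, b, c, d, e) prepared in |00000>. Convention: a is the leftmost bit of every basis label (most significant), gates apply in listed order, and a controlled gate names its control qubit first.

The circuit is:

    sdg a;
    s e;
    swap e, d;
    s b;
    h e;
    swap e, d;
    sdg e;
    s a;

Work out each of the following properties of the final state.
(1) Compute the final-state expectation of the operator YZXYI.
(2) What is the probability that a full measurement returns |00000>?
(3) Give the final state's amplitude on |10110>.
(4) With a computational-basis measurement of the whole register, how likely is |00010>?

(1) In the final state, YZXYI has expectation 0.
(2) The probability of measuring |00000> is 1/2.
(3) |10110> carries amplitude 0 in the final state.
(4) A full measurement returns |00010> with probability 1/2.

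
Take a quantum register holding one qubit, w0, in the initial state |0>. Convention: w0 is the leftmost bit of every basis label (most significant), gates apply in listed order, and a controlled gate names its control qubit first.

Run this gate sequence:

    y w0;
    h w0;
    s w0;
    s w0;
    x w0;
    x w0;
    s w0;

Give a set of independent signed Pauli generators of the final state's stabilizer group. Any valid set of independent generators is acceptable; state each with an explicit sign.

One valid set of independent stabilizer generators is +Y (any independent generating set of the same group is equally correct).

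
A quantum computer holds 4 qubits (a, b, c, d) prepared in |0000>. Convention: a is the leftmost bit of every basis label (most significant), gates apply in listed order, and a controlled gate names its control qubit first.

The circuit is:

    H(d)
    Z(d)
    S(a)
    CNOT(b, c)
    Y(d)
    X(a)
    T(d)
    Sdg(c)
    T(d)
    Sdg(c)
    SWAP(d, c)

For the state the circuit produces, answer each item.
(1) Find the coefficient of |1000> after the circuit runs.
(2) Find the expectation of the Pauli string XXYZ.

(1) |1000> carries amplitude sqrt(2)*I/2 in the final state.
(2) The expectation value of XXYZ is 0.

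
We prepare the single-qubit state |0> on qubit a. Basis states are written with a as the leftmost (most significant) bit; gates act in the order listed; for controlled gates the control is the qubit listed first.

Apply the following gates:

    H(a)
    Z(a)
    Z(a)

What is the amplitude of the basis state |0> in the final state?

The amplitude on |0> is sqrt(2)/2.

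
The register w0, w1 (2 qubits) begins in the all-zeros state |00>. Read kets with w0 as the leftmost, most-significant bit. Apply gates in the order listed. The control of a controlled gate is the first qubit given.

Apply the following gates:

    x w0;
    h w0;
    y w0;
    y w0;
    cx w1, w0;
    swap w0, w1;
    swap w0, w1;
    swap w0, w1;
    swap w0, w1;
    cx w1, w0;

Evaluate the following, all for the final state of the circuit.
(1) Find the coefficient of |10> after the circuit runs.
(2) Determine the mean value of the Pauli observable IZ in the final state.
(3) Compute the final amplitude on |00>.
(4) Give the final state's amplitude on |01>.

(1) The final state's coefficient on |10> equals -sqrt(2)/2. Key observation: steps 5-10 multiply out to the identity, so the circuit reduces to the remaining gates.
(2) In the final state, IZ has expectation 1.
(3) The final state's coefficient on |00> equals sqrt(2)/2.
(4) The final state's coefficient on |01> equals 0.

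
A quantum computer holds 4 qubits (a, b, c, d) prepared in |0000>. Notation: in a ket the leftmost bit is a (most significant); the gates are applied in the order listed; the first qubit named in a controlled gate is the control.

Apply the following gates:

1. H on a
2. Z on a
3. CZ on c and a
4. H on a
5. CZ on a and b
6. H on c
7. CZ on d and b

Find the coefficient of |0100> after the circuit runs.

|0100> carries amplitude 0 in the final state.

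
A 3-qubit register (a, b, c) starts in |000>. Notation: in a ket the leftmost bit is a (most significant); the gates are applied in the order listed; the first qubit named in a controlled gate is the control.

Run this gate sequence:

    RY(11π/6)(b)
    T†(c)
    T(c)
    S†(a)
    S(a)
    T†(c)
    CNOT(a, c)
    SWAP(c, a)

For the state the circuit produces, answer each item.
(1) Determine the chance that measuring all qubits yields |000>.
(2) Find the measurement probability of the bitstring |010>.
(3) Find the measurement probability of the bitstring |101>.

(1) The probability of measuring |000> is sqrt(3)/4 + 1/2.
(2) A full measurement returns |010> with probability 1/2 - sqrt(3)/4.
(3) A full measurement returns |101> with probability 0.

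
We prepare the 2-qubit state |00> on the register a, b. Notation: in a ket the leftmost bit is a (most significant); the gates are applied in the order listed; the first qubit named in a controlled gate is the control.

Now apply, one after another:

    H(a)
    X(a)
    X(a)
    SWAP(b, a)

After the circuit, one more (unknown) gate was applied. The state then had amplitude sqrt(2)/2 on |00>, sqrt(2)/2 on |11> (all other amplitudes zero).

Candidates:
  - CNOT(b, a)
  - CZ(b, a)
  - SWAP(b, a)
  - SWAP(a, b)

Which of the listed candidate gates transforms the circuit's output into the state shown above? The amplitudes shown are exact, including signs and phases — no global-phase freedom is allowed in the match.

It was CNOT(b, a) that produced the state shown. Key observation: gates 2-3 undo each other exactly, leaving only the rest of the circuit to track.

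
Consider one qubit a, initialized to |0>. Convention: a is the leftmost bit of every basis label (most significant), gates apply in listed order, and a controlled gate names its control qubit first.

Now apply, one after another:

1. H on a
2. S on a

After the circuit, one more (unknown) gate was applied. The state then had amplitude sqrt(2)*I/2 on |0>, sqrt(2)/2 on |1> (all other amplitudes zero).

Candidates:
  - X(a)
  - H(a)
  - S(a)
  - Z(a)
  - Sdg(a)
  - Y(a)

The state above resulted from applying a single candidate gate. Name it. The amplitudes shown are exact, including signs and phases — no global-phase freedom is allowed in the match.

It was X(a) that produced the state shown.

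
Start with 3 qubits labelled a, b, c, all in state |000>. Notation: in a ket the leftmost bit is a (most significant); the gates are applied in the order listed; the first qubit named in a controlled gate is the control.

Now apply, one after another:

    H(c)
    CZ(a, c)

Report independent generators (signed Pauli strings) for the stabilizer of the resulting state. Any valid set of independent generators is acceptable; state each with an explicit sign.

The final state is stabilized by the group generated by +IIX, +ZII, +IZI; other independent generating sets are equally valid.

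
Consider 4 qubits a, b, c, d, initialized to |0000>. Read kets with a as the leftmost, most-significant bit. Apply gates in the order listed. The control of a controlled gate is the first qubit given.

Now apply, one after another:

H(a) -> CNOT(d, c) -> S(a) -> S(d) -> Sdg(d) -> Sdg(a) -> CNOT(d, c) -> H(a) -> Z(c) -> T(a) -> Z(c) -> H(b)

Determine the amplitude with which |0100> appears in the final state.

The final state's coefficient on |0100> equals sqrt(2)/2. Key observation: gates 1-8 undo each other exactly, leaving only the rest of the circuit to track.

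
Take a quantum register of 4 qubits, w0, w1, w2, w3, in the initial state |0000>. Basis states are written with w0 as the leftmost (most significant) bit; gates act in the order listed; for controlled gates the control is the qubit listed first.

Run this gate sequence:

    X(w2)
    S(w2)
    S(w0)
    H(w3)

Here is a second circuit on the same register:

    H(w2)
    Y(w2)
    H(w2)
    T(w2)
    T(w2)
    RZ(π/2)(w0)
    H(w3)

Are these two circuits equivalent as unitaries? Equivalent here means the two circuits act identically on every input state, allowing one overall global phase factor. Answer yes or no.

No: there is an input state on which the two circuits produce genuinely different outputs (not merely differing by a phase).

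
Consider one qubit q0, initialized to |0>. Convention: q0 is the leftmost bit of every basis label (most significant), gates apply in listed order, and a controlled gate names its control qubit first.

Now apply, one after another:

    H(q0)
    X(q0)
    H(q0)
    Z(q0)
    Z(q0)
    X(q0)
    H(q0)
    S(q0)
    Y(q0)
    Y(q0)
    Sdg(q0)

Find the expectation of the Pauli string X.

The expectation value of X is -1.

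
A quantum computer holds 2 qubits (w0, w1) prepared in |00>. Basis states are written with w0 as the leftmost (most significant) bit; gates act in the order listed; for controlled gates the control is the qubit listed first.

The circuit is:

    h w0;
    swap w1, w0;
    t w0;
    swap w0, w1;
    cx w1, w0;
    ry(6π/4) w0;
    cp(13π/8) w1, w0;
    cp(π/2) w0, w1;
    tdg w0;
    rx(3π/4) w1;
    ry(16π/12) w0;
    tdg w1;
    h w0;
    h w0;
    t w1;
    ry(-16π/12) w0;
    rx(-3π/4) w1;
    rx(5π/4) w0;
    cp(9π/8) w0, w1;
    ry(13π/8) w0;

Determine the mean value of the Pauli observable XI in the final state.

The observable XI averages to sqrt(2*sqrt(2) + 4)/4.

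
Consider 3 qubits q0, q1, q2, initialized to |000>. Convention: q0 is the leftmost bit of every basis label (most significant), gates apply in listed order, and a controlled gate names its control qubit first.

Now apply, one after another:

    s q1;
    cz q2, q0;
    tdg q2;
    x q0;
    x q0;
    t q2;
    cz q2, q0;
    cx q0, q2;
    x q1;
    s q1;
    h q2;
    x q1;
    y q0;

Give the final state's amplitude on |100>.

The amplitude on |100> is -sqrt(2)/2. Key observation: gates 2-7 undo each other exactly, leaving only the rest of the circuit to track.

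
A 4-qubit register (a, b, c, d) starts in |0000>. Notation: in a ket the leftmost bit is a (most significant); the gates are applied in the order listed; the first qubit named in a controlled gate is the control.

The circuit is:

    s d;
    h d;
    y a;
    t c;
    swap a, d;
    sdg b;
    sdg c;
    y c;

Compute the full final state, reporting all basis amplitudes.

The final amplitudes are -sqrt(2)/2 on |0011>, -sqrt(2)/2 on |1011>, and 0 on every other basis state.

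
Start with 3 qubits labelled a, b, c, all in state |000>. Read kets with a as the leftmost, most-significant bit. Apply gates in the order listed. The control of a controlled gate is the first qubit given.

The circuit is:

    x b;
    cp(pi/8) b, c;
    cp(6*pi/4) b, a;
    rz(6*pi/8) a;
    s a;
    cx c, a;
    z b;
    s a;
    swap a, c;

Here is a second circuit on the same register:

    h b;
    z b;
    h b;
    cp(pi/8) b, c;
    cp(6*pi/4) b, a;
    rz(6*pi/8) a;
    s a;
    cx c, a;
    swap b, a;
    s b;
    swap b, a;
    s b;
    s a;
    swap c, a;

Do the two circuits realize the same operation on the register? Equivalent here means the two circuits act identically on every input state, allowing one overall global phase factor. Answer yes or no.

No: there is an input state on which the two circuits produce genuinely different outputs (not merely differing by a phase).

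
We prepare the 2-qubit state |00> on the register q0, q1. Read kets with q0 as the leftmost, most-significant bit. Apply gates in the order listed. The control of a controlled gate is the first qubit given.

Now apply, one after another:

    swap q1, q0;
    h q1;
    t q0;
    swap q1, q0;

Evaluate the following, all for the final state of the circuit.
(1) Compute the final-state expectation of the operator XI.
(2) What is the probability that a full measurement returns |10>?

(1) The expectation value of XI is 1.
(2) A full measurement returns |10> with probability 1/2.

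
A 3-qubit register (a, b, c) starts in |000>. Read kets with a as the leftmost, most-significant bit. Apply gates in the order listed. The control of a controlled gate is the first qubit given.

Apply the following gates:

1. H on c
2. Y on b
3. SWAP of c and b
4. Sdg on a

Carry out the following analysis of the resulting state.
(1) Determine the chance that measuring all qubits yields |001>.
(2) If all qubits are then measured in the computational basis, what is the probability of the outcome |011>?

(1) The probability of measuring |001> is 1/2.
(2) A full measurement returns |011> with probability 1/2.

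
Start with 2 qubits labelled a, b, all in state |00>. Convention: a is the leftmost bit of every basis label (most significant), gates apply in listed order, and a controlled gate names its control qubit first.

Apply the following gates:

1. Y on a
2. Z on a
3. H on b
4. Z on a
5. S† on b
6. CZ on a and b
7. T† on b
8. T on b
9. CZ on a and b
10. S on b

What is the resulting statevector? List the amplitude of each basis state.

The resulting statevector has amplitude 0 on |00>, 0 on |01>, sqrt(2)*I/2 on |10>, sqrt(2)*I/2 on |11>. Key observation: steps 5-10 multiply out to the identity, so the circuit reduces to the remaining gates.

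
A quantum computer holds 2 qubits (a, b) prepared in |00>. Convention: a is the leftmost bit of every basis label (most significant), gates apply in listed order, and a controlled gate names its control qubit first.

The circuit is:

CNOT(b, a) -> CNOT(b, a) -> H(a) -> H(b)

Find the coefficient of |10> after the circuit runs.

|10> carries amplitude 1/2 in the final state.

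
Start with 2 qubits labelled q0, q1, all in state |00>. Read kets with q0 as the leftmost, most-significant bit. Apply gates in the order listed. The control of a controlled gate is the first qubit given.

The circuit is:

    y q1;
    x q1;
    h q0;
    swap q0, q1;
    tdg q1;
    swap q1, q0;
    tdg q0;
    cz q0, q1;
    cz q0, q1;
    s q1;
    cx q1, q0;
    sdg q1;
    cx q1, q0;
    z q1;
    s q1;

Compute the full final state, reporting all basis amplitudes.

The resulting statevector has amplitude sqrt(2)*I/2 on |00>, 0 on |01>, sqrt(2)/2 on |10>, 0 on |11>. Key observation: steps 8-9 multiply out to the identity, so the circuit reduces to the remaining gates.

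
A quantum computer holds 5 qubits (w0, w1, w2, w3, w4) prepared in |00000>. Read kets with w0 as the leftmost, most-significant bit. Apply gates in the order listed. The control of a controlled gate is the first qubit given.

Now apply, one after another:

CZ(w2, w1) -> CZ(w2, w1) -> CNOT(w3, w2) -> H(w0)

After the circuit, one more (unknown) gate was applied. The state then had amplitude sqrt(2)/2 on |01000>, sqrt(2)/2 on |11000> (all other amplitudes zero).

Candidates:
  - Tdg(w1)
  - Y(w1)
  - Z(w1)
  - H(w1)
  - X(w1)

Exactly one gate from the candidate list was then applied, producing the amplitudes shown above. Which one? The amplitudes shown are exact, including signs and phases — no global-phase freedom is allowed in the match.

The applied gate was X(w1). Key observation: gates 1-2 undo each other exactly, leaving only the rest of the circuit to track.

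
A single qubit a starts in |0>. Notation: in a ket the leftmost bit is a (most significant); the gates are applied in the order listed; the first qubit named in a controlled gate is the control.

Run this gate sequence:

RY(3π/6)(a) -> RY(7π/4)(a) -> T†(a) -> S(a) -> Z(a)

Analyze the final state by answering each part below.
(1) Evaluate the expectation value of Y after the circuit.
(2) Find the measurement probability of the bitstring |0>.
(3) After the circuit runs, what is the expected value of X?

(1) The expectation value of Y is -1/2.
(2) A full measurement returns |0> with probability sqrt(2)/4 + 1/2.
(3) The expectation value of X is -1/2.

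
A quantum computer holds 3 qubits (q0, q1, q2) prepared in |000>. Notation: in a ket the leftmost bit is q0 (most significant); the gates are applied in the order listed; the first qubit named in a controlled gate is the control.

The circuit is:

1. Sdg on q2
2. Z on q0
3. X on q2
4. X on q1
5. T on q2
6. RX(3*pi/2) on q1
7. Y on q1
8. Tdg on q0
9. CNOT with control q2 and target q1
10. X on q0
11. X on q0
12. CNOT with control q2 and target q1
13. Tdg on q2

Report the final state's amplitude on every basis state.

The resulting statevector has amplitude sqrt(2)*I/2 on |001>, sqrt(2)/2 on |011>, and 0 on every other basis state. Key observation: the block from step 9 through step 12 cancels to the identity and can be dropped.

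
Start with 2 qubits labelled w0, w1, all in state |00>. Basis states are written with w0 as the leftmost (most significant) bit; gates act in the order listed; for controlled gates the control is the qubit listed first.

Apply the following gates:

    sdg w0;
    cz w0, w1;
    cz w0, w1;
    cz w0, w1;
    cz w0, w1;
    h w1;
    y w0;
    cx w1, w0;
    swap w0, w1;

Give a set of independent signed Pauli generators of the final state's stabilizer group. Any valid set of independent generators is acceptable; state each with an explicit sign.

One valid set of independent stabilizer generators is +XX, -ZZ (any independent generating set of the same group is equally correct). Key observation: steps 3-4 multiply out to the identity, so the circuit reduces to the remaining gates.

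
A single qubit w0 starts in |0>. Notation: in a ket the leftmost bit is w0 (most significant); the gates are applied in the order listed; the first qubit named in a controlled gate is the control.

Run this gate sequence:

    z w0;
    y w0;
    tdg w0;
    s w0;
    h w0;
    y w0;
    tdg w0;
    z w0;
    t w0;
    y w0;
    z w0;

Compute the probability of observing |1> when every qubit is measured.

The probability of measuring |1> is 1/2.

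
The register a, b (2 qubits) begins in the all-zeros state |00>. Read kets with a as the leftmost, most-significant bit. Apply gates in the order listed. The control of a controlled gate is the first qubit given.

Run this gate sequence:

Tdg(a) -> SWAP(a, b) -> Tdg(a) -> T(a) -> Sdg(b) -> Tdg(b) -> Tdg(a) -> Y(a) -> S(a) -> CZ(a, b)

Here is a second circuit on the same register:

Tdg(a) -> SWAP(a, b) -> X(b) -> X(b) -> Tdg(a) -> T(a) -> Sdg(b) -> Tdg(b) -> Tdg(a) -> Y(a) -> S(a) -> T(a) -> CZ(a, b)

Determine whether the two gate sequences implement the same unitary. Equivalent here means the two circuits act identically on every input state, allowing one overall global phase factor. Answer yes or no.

No: there is an input state on which the two circuits produce genuinely different outputs (not merely differing by a phase).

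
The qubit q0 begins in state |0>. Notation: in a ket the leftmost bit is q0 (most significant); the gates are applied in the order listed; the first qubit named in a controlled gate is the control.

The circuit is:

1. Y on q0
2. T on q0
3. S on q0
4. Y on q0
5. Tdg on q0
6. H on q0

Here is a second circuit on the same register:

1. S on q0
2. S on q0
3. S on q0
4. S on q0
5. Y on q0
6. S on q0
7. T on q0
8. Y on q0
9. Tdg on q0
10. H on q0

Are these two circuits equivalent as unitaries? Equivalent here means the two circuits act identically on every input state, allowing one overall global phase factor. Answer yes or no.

Yes, they are equivalent — the unitaries differ by at most a global phase.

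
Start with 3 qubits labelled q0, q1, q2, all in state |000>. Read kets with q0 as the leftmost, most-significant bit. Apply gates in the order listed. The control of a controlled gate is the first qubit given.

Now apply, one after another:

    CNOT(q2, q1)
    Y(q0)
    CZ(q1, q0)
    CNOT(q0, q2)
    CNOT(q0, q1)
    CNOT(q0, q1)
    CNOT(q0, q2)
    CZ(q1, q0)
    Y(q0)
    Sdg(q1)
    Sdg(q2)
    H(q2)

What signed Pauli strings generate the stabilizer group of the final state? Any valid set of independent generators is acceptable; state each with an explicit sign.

The final state is stabilized by the group generated by +IIX, +ZII, +IZI; other independent generating sets are equally valid.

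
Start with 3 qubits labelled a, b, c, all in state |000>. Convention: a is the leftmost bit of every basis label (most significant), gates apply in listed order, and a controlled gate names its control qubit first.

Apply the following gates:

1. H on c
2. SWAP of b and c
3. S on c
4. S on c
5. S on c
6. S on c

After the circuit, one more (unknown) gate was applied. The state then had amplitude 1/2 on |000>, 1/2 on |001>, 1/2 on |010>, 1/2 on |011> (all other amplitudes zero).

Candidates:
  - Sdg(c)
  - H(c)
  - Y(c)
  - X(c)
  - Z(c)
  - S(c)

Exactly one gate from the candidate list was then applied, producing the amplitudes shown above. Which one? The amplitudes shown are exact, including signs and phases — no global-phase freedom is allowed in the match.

The unique candidate consistent with the amplitudes is H(c). Key observation: steps 3-6 multiply out to the identity, so the circuit reduces to the remaining gates.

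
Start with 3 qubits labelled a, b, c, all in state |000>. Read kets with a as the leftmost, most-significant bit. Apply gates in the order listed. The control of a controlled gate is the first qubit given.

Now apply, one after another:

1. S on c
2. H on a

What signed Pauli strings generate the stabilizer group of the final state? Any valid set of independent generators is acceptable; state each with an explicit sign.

The stabilizer group can be generated by +XII, +IZI, +IIZ, among other valid generating sets.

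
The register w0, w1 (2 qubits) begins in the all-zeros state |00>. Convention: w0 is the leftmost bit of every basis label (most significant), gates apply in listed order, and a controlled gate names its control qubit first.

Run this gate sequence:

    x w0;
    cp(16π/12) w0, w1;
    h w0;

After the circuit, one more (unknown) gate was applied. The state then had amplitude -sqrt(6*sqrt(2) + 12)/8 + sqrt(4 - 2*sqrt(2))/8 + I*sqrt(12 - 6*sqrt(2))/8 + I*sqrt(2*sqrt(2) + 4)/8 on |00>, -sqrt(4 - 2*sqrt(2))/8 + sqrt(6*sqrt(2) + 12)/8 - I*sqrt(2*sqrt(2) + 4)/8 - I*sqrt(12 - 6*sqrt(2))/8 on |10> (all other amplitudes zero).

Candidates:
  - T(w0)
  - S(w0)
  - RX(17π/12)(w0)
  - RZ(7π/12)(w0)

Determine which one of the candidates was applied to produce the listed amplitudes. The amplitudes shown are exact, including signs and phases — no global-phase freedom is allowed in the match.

The applied gate was RX(17π/12)(w0).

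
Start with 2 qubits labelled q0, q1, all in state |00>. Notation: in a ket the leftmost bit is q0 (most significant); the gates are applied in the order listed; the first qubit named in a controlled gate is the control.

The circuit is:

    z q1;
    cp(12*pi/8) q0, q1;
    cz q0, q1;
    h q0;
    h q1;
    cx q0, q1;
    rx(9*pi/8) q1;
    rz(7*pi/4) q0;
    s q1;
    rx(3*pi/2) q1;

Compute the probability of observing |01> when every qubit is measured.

A full measurement returns |01> with probability 1/2.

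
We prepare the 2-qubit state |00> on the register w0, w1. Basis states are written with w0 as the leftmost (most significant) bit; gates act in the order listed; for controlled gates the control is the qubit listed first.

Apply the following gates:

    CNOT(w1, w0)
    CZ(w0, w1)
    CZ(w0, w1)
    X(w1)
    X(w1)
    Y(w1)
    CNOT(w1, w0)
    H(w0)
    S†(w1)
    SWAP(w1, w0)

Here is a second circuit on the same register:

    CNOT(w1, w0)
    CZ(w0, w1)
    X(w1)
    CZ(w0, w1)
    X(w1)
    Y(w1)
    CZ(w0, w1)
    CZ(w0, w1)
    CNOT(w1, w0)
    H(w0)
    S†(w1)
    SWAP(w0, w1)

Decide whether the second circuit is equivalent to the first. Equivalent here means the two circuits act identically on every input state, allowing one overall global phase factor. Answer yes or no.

No: there is an input state on which the two circuits produce genuinely different outputs (not merely differing by a phase).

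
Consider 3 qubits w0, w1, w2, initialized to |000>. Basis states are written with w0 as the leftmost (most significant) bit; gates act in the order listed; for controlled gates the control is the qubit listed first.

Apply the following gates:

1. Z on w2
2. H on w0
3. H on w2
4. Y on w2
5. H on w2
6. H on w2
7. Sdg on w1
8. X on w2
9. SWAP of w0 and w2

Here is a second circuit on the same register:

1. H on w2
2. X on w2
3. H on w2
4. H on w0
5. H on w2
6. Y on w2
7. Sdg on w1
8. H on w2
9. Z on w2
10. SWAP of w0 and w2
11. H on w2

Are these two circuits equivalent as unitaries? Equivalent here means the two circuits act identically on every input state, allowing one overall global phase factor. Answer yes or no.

No, they are not equivalent — no single phase factor reconciles the two unitaries.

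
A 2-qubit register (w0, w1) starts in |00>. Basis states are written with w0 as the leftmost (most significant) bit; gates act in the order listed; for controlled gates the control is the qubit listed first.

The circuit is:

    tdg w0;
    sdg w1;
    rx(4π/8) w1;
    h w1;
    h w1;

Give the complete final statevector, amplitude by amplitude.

The resulting statevector has amplitude sqrt(2)/2 on |00>, -sqrt(2)*I/2 on |01>, 0 on |10>, 0 on |11>. Key observation: steps 4-5 multiply out to the identity, so the circuit reduces to the remaining gates.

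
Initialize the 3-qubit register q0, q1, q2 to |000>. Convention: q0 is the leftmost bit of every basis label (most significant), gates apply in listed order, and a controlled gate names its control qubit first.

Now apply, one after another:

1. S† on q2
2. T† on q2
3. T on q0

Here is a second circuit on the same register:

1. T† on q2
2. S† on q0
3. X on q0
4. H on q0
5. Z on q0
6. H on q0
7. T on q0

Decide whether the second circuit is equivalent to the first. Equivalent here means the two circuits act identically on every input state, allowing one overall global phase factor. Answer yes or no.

No — the two circuits implement different unitaries, even allowing a global phase.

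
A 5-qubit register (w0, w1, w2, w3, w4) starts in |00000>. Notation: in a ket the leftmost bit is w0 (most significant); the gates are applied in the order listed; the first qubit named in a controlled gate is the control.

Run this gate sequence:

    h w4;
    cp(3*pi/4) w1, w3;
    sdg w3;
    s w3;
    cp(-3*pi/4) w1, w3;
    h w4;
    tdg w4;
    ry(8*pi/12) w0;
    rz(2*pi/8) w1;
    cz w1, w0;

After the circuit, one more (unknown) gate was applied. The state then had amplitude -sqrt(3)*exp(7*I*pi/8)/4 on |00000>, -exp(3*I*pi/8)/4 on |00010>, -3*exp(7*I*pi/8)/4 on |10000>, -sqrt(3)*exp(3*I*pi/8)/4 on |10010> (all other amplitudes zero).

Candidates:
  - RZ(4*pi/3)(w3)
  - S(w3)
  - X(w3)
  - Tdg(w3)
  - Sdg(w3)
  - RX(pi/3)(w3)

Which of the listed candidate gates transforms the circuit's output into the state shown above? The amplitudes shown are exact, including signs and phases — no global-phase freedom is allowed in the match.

The unique candidate consistent with the amplitudes is RX(pi/3)(w3). Key observation: gates 1-6 undo each other exactly, leaving only the rest of the circuit to track.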